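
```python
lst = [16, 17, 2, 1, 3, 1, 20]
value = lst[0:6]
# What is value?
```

lst has length 7. The slice lst[0:6] selects indices [0, 1, 2, 3, 4, 5] (0->16, 1->17, 2->2, 3->1, 4->3, 5->1), giving [16, 17, 2, 1, 3, 1].

[16, 17, 2, 1, 3, 1]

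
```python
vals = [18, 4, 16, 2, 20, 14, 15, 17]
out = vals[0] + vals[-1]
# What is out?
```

vals has length 8. vals[0] = 18.
vals has length 8. Negative index -1 maps to positive index 8 + (-1) = 7. vals[7] = 17.
Sum: 18 + 17 = 35.

35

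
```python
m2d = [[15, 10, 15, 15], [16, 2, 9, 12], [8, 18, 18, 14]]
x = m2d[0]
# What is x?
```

m2d has 3 rows. Row 0 is [15, 10, 15, 15].

[15, 10, 15, 15]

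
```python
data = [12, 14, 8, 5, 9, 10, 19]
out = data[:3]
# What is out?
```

data has length 7. The slice data[:3] selects indices [0, 1, 2] (0->12, 1->14, 2->8), giving [12, 14, 8].

[12, 14, 8]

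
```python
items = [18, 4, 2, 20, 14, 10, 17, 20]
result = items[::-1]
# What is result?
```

items has length 8. The slice items[::-1] selects indices [7, 6, 5, 4, 3, 2, 1, 0] (7->20, 6->17, 5->10, 4->14, 3->20, 2->2, 1->4, 0->18), giving [20, 17, 10, 14, 20, 2, 4, 18].

[20, 17, 10, 14, 20, 2, 4, 18]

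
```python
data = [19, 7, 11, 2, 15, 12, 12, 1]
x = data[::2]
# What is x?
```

data has length 8. The slice data[::2] selects indices [0, 2, 4, 6] (0->19, 2->11, 4->15, 6->12), giving [19, 11, 15, 12].

[19, 11, 15, 12]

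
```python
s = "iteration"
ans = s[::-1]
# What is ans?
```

s has length 9. The slice s[::-1] selects indices [8, 7, 6, 5, 4, 3, 2, 1, 0] (8->'n', 7->'o', 6->'i', 5->'t', 4->'a', 3->'r', 2->'e', 1->'t', 0->'i'), giving 'noitareti'.

'noitareti'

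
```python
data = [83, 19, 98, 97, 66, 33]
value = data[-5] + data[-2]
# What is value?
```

data has length 6. Negative index -5 maps to positive index 6 + (-5) = 1. data[1] = 19.
data has length 6. Negative index -2 maps to positive index 6 + (-2) = 4. data[4] = 66.
Sum: 19 + 66 = 85.

85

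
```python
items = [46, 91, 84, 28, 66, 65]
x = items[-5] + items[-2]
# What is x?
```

items has length 6. Negative index -5 maps to positive index 6 + (-5) = 1. items[1] = 91.
items has length 6. Negative index -2 maps to positive index 6 + (-2) = 4. items[4] = 66.
Sum: 91 + 66 = 157.

157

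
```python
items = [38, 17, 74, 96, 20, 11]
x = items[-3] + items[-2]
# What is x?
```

items has length 6. Negative index -3 maps to positive index 6 + (-3) = 3. items[3] = 96.
items has length 6. Negative index -2 maps to positive index 6 + (-2) = 4. items[4] = 20.
Sum: 96 + 20 = 116.

116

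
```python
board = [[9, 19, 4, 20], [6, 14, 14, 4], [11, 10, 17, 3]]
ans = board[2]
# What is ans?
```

board has 3 rows. Row 2 is [11, 10, 17, 3].

[11, 10, 17, 3]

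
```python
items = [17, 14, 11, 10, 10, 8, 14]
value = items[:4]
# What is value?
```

items has length 7. The slice items[:4] selects indices [0, 1, 2, 3] (0->17, 1->14, 2->11, 3->10), giving [17, 14, 11, 10].

[17, 14, 11, 10]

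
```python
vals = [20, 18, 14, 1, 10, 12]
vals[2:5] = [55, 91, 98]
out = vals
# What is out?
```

vals starts as [20, 18, 14, 1, 10, 12] (length 6). The slice vals[2:5] covers indices [2, 3, 4] with values [14, 1, 10]. Replacing that slice with [55, 91, 98] (same length) produces [20, 18, 55, 91, 98, 12].

[20, 18, 55, 91, 98, 12]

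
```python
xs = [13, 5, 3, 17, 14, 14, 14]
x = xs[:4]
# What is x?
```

xs has length 7. The slice xs[:4] selects indices [0, 1, 2, 3] (0->13, 1->5, 2->3, 3->17), giving [13, 5, 3, 17].

[13, 5, 3, 17]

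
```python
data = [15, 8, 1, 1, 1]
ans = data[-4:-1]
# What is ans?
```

data has length 5. The slice data[-4:-1] selects indices [1, 2, 3] (1->8, 2->1, 3->1), giving [8, 1, 1].

[8, 1, 1]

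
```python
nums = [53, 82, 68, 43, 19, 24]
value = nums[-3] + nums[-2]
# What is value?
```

nums has length 6. Negative index -3 maps to positive index 6 + (-3) = 3. nums[3] = 43.
nums has length 6. Negative index -2 maps to positive index 6 + (-2) = 4. nums[4] = 19.
Sum: 43 + 19 = 62.

62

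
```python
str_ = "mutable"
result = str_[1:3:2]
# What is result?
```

str_ has length 7. The slice str_[1:3:2] selects indices [1] (1->'u'), giving 'u'.

'u'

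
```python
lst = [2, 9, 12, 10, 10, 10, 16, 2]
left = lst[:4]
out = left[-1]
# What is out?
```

lst has length 8. The slice lst[:4] selects indices [0, 1, 2, 3] (0->2, 1->9, 2->12, 3->10), giving [2, 9, 12, 10]. So left = [2, 9, 12, 10]. Then left[-1] = 10.

10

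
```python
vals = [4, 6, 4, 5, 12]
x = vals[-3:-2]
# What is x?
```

vals has length 5. The slice vals[-3:-2] selects indices [2] (2->4), giving [4].

[4]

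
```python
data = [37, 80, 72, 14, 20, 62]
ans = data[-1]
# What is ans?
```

data has length 6. Negative index -1 maps to positive index 6 + (-1) = 5. data[5] = 62.

62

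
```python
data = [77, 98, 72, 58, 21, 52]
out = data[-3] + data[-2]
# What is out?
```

data has length 6. Negative index -3 maps to positive index 6 + (-3) = 3. data[3] = 58.
data has length 6. Negative index -2 maps to positive index 6 + (-2) = 4. data[4] = 21.
Sum: 58 + 21 = 79.

79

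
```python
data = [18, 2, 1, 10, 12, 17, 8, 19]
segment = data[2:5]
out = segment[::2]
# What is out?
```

data has length 8. The slice data[2:5] selects indices [2, 3, 4] (2->1, 3->10, 4->12), giving [1, 10, 12]. So segment = [1, 10, 12]. segment has length 3. The slice segment[::2] selects indices [0, 2] (0->1, 2->12), giving [1, 12].

[1, 12]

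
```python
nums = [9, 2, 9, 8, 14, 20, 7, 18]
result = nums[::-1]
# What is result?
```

nums has length 8. The slice nums[::-1] selects indices [7, 6, 5, 4, 3, 2, 1, 0] (7->18, 6->7, 5->20, 4->14, 3->8, 2->9, 1->2, 0->9), giving [18, 7, 20, 14, 8, 9, 2, 9].

[18, 7, 20, 14, 8, 9, 2, 9]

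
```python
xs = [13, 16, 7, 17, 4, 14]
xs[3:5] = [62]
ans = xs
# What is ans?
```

xs starts as [13, 16, 7, 17, 4, 14] (length 6). The slice xs[3:5] covers indices [3, 4] with values [17, 4]. Replacing that slice with [62] (different length) produces [13, 16, 7, 62, 14].

[13, 16, 7, 62, 14]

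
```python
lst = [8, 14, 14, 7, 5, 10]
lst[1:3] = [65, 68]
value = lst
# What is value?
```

lst starts as [8, 14, 14, 7, 5, 10] (length 6). The slice lst[1:3] covers indices [1, 2] with values [14, 14]. Replacing that slice with [65, 68] (same length) produces [8, 65, 68, 7, 5, 10].

[8, 65, 68, 7, 5, 10]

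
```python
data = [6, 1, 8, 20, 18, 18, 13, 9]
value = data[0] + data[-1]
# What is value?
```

data has length 8. data[0] = 6.
data has length 8. Negative index -1 maps to positive index 8 + (-1) = 7. data[7] = 9.
Sum: 6 + 9 = 15.

15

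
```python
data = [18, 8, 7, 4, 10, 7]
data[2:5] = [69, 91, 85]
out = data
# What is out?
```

data starts as [18, 8, 7, 4, 10, 7] (length 6). The slice data[2:5] covers indices [2, 3, 4] with values [7, 4, 10]. Replacing that slice with [69, 91, 85] (same length) produces [18, 8, 69, 91, 85, 7].

[18, 8, 69, 91, 85, 7]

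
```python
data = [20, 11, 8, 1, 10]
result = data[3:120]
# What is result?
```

data has length 5. The slice data[3:120] selects indices [3, 4] (3->1, 4->10), giving [1, 10].

[1, 10]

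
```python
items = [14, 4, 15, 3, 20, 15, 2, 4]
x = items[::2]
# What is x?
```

items has length 8. The slice items[::2] selects indices [0, 2, 4, 6] (0->14, 2->15, 4->20, 6->2), giving [14, 15, 20, 2].

[14, 15, 20, 2]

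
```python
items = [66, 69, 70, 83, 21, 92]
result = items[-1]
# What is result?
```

items has length 6. Negative index -1 maps to positive index 6 + (-1) = 5. items[5] = 92.

92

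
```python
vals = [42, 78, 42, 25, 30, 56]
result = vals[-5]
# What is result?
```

vals has length 6. Negative index -5 maps to positive index 6 + (-5) = 1. vals[1] = 78.

78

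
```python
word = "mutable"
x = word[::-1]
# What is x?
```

word has length 7. The slice word[::-1] selects indices [6, 5, 4, 3, 2, 1, 0] (6->'e', 5->'l', 4->'b', 3->'a', 2->'t', 1->'u', 0->'m'), giving 'elbatum'.

'elbatum'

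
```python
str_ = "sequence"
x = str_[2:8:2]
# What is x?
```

str_ has length 8. The slice str_[2:8:2] selects indices [2, 4, 6] (2->'q', 4->'e', 6->'c'), giving 'qec'.

'qec'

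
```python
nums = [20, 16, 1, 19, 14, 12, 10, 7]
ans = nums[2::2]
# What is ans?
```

nums has length 8. The slice nums[2::2] selects indices [2, 4, 6] (2->1, 4->14, 6->10), giving [1, 14, 10].

[1, 14, 10]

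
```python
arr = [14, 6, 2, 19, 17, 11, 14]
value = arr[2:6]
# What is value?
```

arr has length 7. The slice arr[2:6] selects indices [2, 3, 4, 5] (2->2, 3->19, 4->17, 5->11), giving [2, 19, 17, 11].

[2, 19, 17, 11]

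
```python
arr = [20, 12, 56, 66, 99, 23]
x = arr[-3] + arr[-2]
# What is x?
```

arr has length 6. Negative index -3 maps to positive index 6 + (-3) = 3. arr[3] = 66.
arr has length 6. Negative index -2 maps to positive index 6 + (-2) = 4. arr[4] = 99.
Sum: 66 + 99 = 165.

165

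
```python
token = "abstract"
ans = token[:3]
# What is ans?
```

token has length 8. The slice token[:3] selects indices [0, 1, 2] (0->'a', 1->'b', 2->'s'), giving 'abs'.

'abs'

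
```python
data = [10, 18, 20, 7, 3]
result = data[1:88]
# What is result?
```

data has length 5. The slice data[1:88] selects indices [1, 2, 3, 4] (1->18, 2->20, 3->7, 4->3), giving [18, 20, 7, 3].

[18, 20, 7, 3]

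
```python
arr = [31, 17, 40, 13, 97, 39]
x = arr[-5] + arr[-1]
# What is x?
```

arr has length 6. Negative index -5 maps to positive index 6 + (-5) = 1. arr[1] = 17.
arr has length 6. Negative index -1 maps to positive index 6 + (-1) = 5. arr[5] = 39.
Sum: 17 + 39 = 56.

56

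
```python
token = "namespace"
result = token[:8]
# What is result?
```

token has length 9. The slice token[:8] selects indices [0, 1, 2, 3, 4, 5, 6, 7] (0->'n', 1->'a', 2->'m', 3->'e', 4->'s', 5->'p', 6->'a', 7->'c'), giving 'namespac'.

'namespac'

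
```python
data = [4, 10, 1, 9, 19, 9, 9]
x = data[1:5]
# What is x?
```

data has length 7. The slice data[1:5] selects indices [1, 2, 3, 4] (1->10, 2->1, 3->9, 4->19), giving [10, 1, 9, 19].

[10, 1, 9, 19]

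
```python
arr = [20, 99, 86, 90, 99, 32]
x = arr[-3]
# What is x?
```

arr has length 6. Negative index -3 maps to positive index 6 + (-3) = 3. arr[3] = 90.

90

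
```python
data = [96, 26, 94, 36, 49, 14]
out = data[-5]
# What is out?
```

data has length 6. Negative index -5 maps to positive index 6 + (-5) = 1. data[1] = 26.

26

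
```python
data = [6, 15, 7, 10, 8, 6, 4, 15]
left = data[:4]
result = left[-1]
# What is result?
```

data has length 8. The slice data[:4] selects indices [0, 1, 2, 3] (0->6, 1->15, 2->7, 3->10), giving [6, 15, 7, 10]. So left = [6, 15, 7, 10]. Then left[-1] = 10.

10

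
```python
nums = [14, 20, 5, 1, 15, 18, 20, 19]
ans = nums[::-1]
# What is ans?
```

nums has length 8. The slice nums[::-1] selects indices [7, 6, 5, 4, 3, 2, 1, 0] (7->19, 6->20, 5->18, 4->15, 3->1, 2->5, 1->20, 0->14), giving [19, 20, 18, 15, 1, 5, 20, 14].

[19, 20, 18, 15, 1, 5, 20, 14]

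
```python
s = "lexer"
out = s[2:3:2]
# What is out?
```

s has length 5. The slice s[2:3:2] selects indices [2] (2->'x'), giving 'x'.

'x'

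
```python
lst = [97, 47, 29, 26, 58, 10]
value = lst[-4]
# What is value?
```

lst has length 6. Negative index -4 maps to positive index 6 + (-4) = 2. lst[2] = 29.

29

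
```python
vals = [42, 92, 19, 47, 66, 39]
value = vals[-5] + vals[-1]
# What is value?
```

vals has length 6. Negative index -5 maps to positive index 6 + (-5) = 1. vals[1] = 92.
vals has length 6. Negative index -1 maps to positive index 6 + (-1) = 5. vals[5] = 39.
Sum: 92 + 39 = 131.

131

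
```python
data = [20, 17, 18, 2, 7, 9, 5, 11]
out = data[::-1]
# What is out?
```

data has length 8. The slice data[::-1] selects indices [7, 6, 5, 4, 3, 2, 1, 0] (7->11, 6->5, 5->9, 4->7, 3->2, 2->18, 1->17, 0->20), giving [11, 5, 9, 7, 2, 18, 17, 20].

[11, 5, 9, 7, 2, 18, 17, 20]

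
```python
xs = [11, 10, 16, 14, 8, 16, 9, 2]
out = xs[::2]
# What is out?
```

xs has length 8. The slice xs[::2] selects indices [0, 2, 4, 6] (0->11, 2->16, 4->8, 6->9), giving [11, 16, 8, 9].

[11, 16, 8, 9]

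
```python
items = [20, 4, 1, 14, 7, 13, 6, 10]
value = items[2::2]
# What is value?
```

items has length 8. The slice items[2::2] selects indices [2, 4, 6] (2->1, 4->7, 6->6), giving [1, 7, 6].

[1, 7, 6]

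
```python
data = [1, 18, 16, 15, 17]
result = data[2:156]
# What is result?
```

data has length 5. The slice data[2:156] selects indices [2, 3, 4] (2->16, 3->15, 4->17), giving [16, 15, 17].

[16, 15, 17]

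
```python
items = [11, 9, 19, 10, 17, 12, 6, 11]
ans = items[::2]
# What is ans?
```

items has length 8. The slice items[::2] selects indices [0, 2, 4, 6] (0->11, 2->19, 4->17, 6->6), giving [11, 19, 17, 6].

[11, 19, 17, 6]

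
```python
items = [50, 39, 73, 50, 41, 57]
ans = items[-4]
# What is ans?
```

items has length 6. Negative index -4 maps to positive index 6 + (-4) = 2. items[2] = 73.

73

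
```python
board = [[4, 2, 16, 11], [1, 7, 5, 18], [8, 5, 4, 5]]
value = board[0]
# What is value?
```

board has 3 rows. Row 0 is [4, 2, 16, 11].

[4, 2, 16, 11]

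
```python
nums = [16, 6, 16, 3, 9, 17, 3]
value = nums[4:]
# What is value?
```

nums has length 7. The slice nums[4:] selects indices [4, 5, 6] (4->9, 5->17, 6->3), giving [9, 17, 3].

[9, 17, 3]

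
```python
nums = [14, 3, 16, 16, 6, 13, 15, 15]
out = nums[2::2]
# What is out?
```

nums has length 8. The slice nums[2::2] selects indices [2, 4, 6] (2->16, 4->6, 6->15), giving [16, 6, 15].

[16, 6, 15]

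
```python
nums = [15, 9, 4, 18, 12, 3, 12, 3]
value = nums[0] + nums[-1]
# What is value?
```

nums has length 8. nums[0] = 15.
nums has length 8. Negative index -1 maps to positive index 8 + (-1) = 7. nums[7] = 3.
Sum: 15 + 3 = 18.

18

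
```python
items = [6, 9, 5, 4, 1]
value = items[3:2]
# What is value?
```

items has length 5. The slice items[3:2] resolves to an empty index range, so the result is [].

[]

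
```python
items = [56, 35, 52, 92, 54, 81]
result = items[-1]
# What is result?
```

items has length 6. Negative index -1 maps to positive index 6 + (-1) = 5. items[5] = 81.

81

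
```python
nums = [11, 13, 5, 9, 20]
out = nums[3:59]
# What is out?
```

nums has length 5. The slice nums[3:59] selects indices [3, 4] (3->9, 4->20), giving [9, 20].

[9, 20]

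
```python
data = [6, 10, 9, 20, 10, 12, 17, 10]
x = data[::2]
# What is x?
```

data has length 8. The slice data[::2] selects indices [0, 2, 4, 6] (0->6, 2->9, 4->10, 6->17), giving [6, 9, 10, 17].

[6, 9, 10, 17]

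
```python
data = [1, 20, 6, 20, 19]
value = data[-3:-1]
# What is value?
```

data has length 5. The slice data[-3:-1] selects indices [2, 3] (2->6, 3->20), giving [6, 20].

[6, 20]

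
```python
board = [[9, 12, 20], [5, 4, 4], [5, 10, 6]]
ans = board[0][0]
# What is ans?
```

board[0] = [9, 12, 20]. Taking column 0 of that row yields 9.

9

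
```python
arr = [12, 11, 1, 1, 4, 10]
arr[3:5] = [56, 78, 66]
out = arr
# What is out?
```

arr starts as [12, 11, 1, 1, 4, 10] (length 6). The slice arr[3:5] covers indices [3, 4] with values [1, 4]. Replacing that slice with [56, 78, 66] (different length) produces [12, 11, 1, 56, 78, 66, 10].

[12, 11, 1, 56, 78, 66, 10]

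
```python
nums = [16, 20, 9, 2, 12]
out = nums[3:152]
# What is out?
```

nums has length 5. The slice nums[3:152] selects indices [3, 4] (3->2, 4->12), giving [2, 12].

[2, 12]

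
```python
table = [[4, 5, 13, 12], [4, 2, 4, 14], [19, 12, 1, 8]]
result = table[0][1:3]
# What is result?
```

table[0] = [4, 5, 13, 12]. table[0] has length 4. The slice table[0][1:3] selects indices [1, 2] (1->5, 2->13), giving [5, 13].

[5, 13]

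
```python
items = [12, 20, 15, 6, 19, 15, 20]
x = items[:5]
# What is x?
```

items has length 7. The slice items[:5] selects indices [0, 1, 2, 3, 4] (0->12, 1->20, 2->15, 3->6, 4->19), giving [12, 20, 15, 6, 19].

[12, 20, 15, 6, 19]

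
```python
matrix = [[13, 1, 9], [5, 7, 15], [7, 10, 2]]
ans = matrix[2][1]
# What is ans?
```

matrix[2] = [7, 10, 2]. Taking column 1 of that row yields 10.

10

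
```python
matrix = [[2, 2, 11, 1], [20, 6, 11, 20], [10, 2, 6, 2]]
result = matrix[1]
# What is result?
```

matrix has 3 rows. Row 1 is [20, 6, 11, 20].

[20, 6, 11, 20]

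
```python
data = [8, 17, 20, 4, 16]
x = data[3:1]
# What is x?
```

data has length 5. The slice data[3:1] resolves to an empty index range, so the result is [].

[]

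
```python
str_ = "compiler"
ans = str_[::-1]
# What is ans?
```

str_ has length 8. The slice str_[::-1] selects indices [7, 6, 5, 4, 3, 2, 1, 0] (7->'r', 6->'e', 5->'l', 4->'i', 3->'p', 2->'m', 1->'o', 0->'c'), giving 'relipmoc'.

'relipmoc'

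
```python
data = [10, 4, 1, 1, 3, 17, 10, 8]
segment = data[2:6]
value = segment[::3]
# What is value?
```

data has length 8. The slice data[2:6] selects indices [2, 3, 4, 5] (2->1, 3->1, 4->3, 5->17), giving [1, 1, 3, 17]. So segment = [1, 1, 3, 17]. segment has length 4. The slice segment[::3] selects indices [0, 3] (0->1, 3->17), giving [1, 17].

[1, 17]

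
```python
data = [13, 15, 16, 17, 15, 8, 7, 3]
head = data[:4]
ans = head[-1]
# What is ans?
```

data has length 8. The slice data[:4] selects indices [0, 1, 2, 3] (0->13, 1->15, 2->16, 3->17), giving [13, 15, 16, 17]. So head = [13, 15, 16, 17]. Then head[-1] = 17.

17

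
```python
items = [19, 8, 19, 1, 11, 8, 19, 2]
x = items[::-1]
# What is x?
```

items has length 8. The slice items[::-1] selects indices [7, 6, 5, 4, 3, 2, 1, 0] (7->2, 6->19, 5->8, 4->11, 3->1, 2->19, 1->8, 0->19), giving [2, 19, 8, 11, 1, 19, 8, 19].

[2, 19, 8, 11, 1, 19, 8, 19]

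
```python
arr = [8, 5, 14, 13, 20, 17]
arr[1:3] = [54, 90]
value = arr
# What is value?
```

arr starts as [8, 5, 14, 13, 20, 17] (length 6). The slice arr[1:3] covers indices [1, 2] with values [5, 14]. Replacing that slice with [54, 90] (same length) produces [8, 54, 90, 13, 20, 17].

[8, 54, 90, 13, 20, 17]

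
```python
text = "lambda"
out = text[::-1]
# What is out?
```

text has length 6. The slice text[::-1] selects indices [5, 4, 3, 2, 1, 0] (5->'a', 4->'d', 3->'b', 2->'m', 1->'a', 0->'l'), giving 'adbmal'.

'adbmal'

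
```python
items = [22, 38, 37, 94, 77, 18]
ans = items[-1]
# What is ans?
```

items has length 6. Negative index -1 maps to positive index 6 + (-1) = 5. items[5] = 18.

18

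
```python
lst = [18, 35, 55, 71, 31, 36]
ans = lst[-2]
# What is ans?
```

lst has length 6. Negative index -2 maps to positive index 6 + (-2) = 4. lst[4] = 31.

31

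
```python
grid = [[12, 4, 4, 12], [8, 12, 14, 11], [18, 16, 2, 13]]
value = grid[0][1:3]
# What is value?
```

grid[0] = [12, 4, 4, 12]. grid[0] has length 4. The slice grid[0][1:3] selects indices [1, 2] (1->4, 2->4), giving [4, 4].

[4, 4]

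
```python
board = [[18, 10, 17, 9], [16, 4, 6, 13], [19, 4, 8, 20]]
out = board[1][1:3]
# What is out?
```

board[1] = [16, 4, 6, 13]. board[1] has length 4. The slice board[1][1:3] selects indices [1, 2] (1->4, 2->6), giving [4, 6].

[4, 6]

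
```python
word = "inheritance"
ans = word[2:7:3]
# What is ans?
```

word has length 11. The slice word[2:7:3] selects indices [2, 5] (2->'h', 5->'i'), giving 'hi'.

'hi'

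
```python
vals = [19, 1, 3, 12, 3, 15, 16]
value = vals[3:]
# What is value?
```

vals has length 7. The slice vals[3:] selects indices [3, 4, 5, 6] (3->12, 4->3, 5->15, 6->16), giving [12, 3, 15, 16].

[12, 3, 15, 16]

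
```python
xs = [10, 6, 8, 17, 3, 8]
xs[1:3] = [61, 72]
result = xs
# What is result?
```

xs starts as [10, 6, 8, 17, 3, 8] (length 6). The slice xs[1:3] covers indices [1, 2] with values [6, 8]. Replacing that slice with [61, 72] (same length) produces [10, 61, 72, 17, 3, 8].

[10, 61, 72, 17, 3, 8]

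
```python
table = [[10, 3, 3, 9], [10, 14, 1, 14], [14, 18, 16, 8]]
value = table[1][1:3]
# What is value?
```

table[1] = [10, 14, 1, 14]. table[1] has length 4. The slice table[1][1:3] selects indices [1, 2] (1->14, 2->1), giving [14, 1].

[14, 1]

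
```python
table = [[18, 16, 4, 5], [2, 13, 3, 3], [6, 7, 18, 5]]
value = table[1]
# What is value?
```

table has 3 rows. Row 1 is [2, 13, 3, 3].

[2, 13, 3, 3]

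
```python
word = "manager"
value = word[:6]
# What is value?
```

word has length 7. The slice word[:6] selects indices [0, 1, 2, 3, 4, 5] (0->'m', 1->'a', 2->'n', 3->'a', 4->'g', 5->'e'), giving 'manage'.

'manage'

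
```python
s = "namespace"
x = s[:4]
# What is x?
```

s has length 9. The slice s[:4] selects indices [0, 1, 2, 3] (0->'n', 1->'a', 2->'m', 3->'e'), giving 'name'.

'name'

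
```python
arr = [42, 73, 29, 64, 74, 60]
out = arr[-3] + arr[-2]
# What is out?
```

arr has length 6. Negative index -3 maps to positive index 6 + (-3) = 3. arr[3] = 64.
arr has length 6. Negative index -2 maps to positive index 6 + (-2) = 4. arr[4] = 74.
Sum: 64 + 74 = 138.

138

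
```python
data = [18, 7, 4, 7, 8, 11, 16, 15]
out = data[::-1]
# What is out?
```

data has length 8. The slice data[::-1] selects indices [7, 6, 5, 4, 3, 2, 1, 0] (7->15, 6->16, 5->11, 4->8, 3->7, 2->4, 1->7, 0->18), giving [15, 16, 11, 8, 7, 4, 7, 18].

[15, 16, 11, 8, 7, 4, 7, 18]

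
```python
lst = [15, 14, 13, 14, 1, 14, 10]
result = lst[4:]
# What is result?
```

lst has length 7. The slice lst[4:] selects indices [4, 5, 6] (4->1, 5->14, 6->10), giving [1, 14, 10].

[1, 14, 10]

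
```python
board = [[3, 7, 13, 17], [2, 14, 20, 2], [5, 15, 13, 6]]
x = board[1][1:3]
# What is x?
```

board[1] = [2, 14, 20, 2]. board[1] has length 4. The slice board[1][1:3] selects indices [1, 2] (1->14, 2->20), giving [14, 20].

[14, 20]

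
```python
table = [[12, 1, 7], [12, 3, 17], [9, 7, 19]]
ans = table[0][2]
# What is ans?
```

table[0] = [12, 1, 7]. Taking column 2 of that row yields 7.

7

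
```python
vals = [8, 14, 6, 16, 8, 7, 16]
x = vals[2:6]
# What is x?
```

vals has length 7. The slice vals[2:6] selects indices [2, 3, 4, 5] (2->6, 3->16, 4->8, 5->7), giving [6, 16, 8, 7].

[6, 16, 8, 7]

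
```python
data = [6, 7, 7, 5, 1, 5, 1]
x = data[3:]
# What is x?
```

data has length 7. The slice data[3:] selects indices [3, 4, 5, 6] (3->5, 4->1, 5->5, 6->1), giving [5, 1, 5, 1].

[5, 1, 5, 1]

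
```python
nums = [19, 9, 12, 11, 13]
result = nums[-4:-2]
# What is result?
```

nums has length 5. The slice nums[-4:-2] selects indices [1, 2] (1->9, 2->12), giving [9, 12].

[9, 12]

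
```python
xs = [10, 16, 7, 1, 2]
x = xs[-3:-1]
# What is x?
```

xs has length 5. The slice xs[-3:-1] selects indices [2, 3] (2->7, 3->1), giving [7, 1].

[7, 1]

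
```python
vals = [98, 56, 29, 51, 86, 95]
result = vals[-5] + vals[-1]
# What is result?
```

vals has length 6. Negative index -5 maps to positive index 6 + (-5) = 1. vals[1] = 56.
vals has length 6. Negative index -1 maps to positive index 6 + (-1) = 5. vals[5] = 95.
Sum: 56 + 95 = 151.

151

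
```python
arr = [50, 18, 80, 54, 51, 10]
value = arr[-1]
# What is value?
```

arr has length 6. Negative index -1 maps to positive index 6 + (-1) = 5. arr[5] = 10.

10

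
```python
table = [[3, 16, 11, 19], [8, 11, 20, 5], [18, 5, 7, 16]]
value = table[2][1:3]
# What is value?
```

table[2] = [18, 5, 7, 16]. table[2] has length 4. The slice table[2][1:3] selects indices [1, 2] (1->5, 2->7), giving [5, 7].

[5, 7]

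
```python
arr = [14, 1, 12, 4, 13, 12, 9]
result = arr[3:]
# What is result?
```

arr has length 7. The slice arr[3:] selects indices [3, 4, 5, 6] (3->4, 4->13, 5->12, 6->9), giving [4, 13, 12, 9].

[4, 13, 12, 9]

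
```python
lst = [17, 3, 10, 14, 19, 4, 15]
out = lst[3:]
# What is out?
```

lst has length 7. The slice lst[3:] selects indices [3, 4, 5, 6] (3->14, 4->19, 5->4, 6->15), giving [14, 19, 4, 15].

[14, 19, 4, 15]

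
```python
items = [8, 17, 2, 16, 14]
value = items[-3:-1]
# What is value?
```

items has length 5. The slice items[-3:-1] selects indices [2, 3] (2->2, 3->16), giving [2, 16].

[2, 16]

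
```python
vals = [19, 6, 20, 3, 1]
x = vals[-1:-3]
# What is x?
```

vals has length 5. The slice vals[-1:-3] resolves to an empty index range, so the result is [].

[]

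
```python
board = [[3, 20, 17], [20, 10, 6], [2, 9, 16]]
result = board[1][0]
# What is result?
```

board[1] = [20, 10, 6]. Taking column 0 of that row yields 20.

20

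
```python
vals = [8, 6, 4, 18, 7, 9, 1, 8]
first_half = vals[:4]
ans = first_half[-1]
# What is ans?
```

vals has length 8. The slice vals[:4] selects indices [0, 1, 2, 3] (0->8, 1->6, 2->4, 3->18), giving [8, 6, 4, 18]. So first_half = [8, 6, 4, 18]. Then first_half[-1] = 18.

18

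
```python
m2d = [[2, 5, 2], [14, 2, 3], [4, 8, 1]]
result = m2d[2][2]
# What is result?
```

m2d[2] = [4, 8, 1]. Taking column 2 of that row yields 1.

1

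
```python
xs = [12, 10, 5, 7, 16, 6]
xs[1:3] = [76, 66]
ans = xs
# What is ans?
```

xs starts as [12, 10, 5, 7, 16, 6] (length 6). The slice xs[1:3] covers indices [1, 2] with values [10, 5]. Replacing that slice with [76, 66] (same length) produces [12, 76, 66, 7, 16, 6].

[12, 76, 66, 7, 16, 6]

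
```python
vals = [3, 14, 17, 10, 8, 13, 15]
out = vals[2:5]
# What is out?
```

vals has length 7. The slice vals[2:5] selects indices [2, 3, 4] (2->17, 3->10, 4->8), giving [17, 10, 8].

[17, 10, 8]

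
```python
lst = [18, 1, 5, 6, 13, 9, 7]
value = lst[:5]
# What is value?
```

lst has length 7. The slice lst[:5] selects indices [0, 1, 2, 3, 4] (0->18, 1->1, 2->5, 3->6, 4->13), giving [18, 1, 5, 6, 13].

[18, 1, 5, 6, 13]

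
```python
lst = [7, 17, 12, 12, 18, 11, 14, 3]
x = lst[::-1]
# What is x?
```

lst has length 8. The slice lst[::-1] selects indices [7, 6, 5, 4, 3, 2, 1, 0] (7->3, 6->14, 5->11, 4->18, 3->12, 2->12, 1->17, 0->7), giving [3, 14, 11, 18, 12, 12, 17, 7].

[3, 14, 11, 18, 12, 12, 17, 7]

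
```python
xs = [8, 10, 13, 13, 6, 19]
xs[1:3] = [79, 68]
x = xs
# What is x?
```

xs starts as [8, 10, 13, 13, 6, 19] (length 6). The slice xs[1:3] covers indices [1, 2] with values [10, 13]. Replacing that slice with [79, 68] (same length) produces [8, 79, 68, 13, 6, 19].

[8, 79, 68, 13, 6, 19]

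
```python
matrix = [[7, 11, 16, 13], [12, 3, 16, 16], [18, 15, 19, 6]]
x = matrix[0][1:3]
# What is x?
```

matrix[0] = [7, 11, 16, 13]. matrix[0] has length 4. The slice matrix[0][1:3] selects indices [1, 2] (1->11, 2->16), giving [11, 16].

[11, 16]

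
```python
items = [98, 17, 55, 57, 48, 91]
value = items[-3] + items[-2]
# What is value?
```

items has length 6. Negative index -3 maps to positive index 6 + (-3) = 3. items[3] = 57.
items has length 6. Negative index -2 maps to positive index 6 + (-2) = 4. items[4] = 48.
Sum: 57 + 48 = 105.

105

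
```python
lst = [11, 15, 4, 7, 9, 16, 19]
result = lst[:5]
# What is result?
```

lst has length 7. The slice lst[:5] selects indices [0, 1, 2, 3, 4] (0->11, 1->15, 2->4, 3->7, 4->9), giving [11, 15, 4, 7, 9].

[11, 15, 4, 7, 9]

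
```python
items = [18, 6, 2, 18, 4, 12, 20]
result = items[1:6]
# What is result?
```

items has length 7. The slice items[1:6] selects indices [1, 2, 3, 4, 5] (1->6, 2->2, 3->18, 4->4, 5->12), giving [6, 2, 18, 4, 12].

[6, 2, 18, 4, 12]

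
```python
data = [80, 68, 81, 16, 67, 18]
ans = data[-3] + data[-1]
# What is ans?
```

data has length 6. Negative index -3 maps to positive index 6 + (-3) = 3. data[3] = 16.
data has length 6. Negative index -1 maps to positive index 6 + (-1) = 5. data[5] = 18.
Sum: 16 + 18 = 34.

34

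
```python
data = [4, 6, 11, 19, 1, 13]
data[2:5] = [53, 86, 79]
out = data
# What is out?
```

data starts as [4, 6, 11, 19, 1, 13] (length 6). The slice data[2:5] covers indices [2, 3, 4] with values [11, 19, 1]. Replacing that slice with [53, 86, 79] (same length) produces [4, 6, 53, 86, 79, 13].

[4, 6, 53, 86, 79, 13]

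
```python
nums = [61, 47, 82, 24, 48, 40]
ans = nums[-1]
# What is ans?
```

nums has length 6. Negative index -1 maps to positive index 6 + (-1) = 5. nums[5] = 40.

40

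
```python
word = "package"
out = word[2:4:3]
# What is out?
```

word has length 7. The slice word[2:4:3] selects indices [2] (2->'c'), giving 'c'.

'c'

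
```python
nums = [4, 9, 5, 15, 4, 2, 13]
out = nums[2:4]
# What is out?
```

nums has length 7. The slice nums[2:4] selects indices [2, 3] (2->5, 3->15), giving [5, 15].

[5, 15]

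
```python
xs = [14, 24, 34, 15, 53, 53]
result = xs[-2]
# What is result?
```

xs has length 6. Negative index -2 maps to positive index 6 + (-2) = 4. xs[4] = 53.

53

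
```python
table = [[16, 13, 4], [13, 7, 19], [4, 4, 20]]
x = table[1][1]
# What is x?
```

table[1] = [13, 7, 19]. Taking column 1 of that row yields 7.

7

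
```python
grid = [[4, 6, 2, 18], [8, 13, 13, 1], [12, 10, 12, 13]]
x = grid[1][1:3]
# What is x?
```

grid[1] = [8, 13, 13, 1]. grid[1] has length 4. The slice grid[1][1:3] selects indices [1, 2] (1->13, 2->13), giving [13, 13].

[13, 13]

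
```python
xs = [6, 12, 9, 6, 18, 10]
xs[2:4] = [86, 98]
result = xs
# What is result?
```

xs starts as [6, 12, 9, 6, 18, 10] (length 6). The slice xs[2:4] covers indices [2, 3] with values [9, 6]. Replacing that slice with [86, 98] (same length) produces [6, 12, 86, 98, 18, 10].

[6, 12, 86, 98, 18, 10]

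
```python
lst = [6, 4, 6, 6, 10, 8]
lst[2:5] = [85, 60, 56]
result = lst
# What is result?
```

lst starts as [6, 4, 6, 6, 10, 8] (length 6). The slice lst[2:5] covers indices [2, 3, 4] with values [6, 6, 10]. Replacing that slice with [85, 60, 56] (same length) produces [6, 4, 85, 60, 56, 8].

[6, 4, 85, 60, 56, 8]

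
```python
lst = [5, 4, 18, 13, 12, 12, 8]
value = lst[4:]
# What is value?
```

lst has length 7. The slice lst[4:] selects indices [4, 5, 6] (4->12, 5->12, 6->8), giving [12, 12, 8].

[12, 12, 8]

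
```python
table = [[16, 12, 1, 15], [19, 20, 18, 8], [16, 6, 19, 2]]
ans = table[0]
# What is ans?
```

table has 3 rows. Row 0 is [16, 12, 1, 15].

[16, 12, 1, 15]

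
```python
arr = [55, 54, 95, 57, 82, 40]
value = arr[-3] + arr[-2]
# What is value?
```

arr has length 6. Negative index -3 maps to positive index 6 + (-3) = 3. arr[3] = 57.
arr has length 6. Negative index -2 maps to positive index 6 + (-2) = 4. arr[4] = 82.
Sum: 57 + 82 = 139.

139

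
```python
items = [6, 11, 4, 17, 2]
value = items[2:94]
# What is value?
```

items has length 5. The slice items[2:94] selects indices [2, 3, 4] (2->4, 3->17, 4->2), giving [4, 17, 2].

[4, 17, 2]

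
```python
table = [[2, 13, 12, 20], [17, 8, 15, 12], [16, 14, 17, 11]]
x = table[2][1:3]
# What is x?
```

table[2] = [16, 14, 17, 11]. table[2] has length 4. The slice table[2][1:3] selects indices [1, 2] (1->14, 2->17), giving [14, 17].

[14, 17]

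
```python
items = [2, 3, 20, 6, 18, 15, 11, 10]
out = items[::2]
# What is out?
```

items has length 8. The slice items[::2] selects indices [0, 2, 4, 6] (0->2, 2->20, 4->18, 6->11), giving [2, 20, 18, 11].

[2, 20, 18, 11]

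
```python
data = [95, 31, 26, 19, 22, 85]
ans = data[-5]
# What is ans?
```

data has length 6. Negative index -5 maps to positive index 6 + (-5) = 1. data[1] = 31.

31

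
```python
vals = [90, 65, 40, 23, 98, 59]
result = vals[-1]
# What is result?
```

vals has length 6. Negative index -1 maps to positive index 6 + (-1) = 5. vals[5] = 59.

59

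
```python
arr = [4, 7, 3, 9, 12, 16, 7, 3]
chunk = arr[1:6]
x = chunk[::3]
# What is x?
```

arr has length 8. The slice arr[1:6] selects indices [1, 2, 3, 4, 5] (1->7, 2->3, 3->9, 4->12, 5->16), giving [7, 3, 9, 12, 16]. So chunk = [7, 3, 9, 12, 16]. chunk has length 5. The slice chunk[::3] selects indices [0, 3] (0->7, 3->12), giving [7, 12].

[7, 12]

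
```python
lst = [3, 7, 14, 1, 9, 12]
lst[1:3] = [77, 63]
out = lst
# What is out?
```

lst starts as [3, 7, 14, 1, 9, 12] (length 6). The slice lst[1:3] covers indices [1, 2] with values [7, 14]. Replacing that slice with [77, 63] (same length) produces [3, 77, 63, 1, 9, 12].

[3, 77, 63, 1, 9, 12]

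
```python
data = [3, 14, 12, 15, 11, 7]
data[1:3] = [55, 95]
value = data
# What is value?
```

data starts as [3, 14, 12, 15, 11, 7] (length 6). The slice data[1:3] covers indices [1, 2] with values [14, 12]. Replacing that slice with [55, 95] (same length) produces [3, 55, 95, 15, 11, 7].

[3, 55, 95, 15, 11, 7]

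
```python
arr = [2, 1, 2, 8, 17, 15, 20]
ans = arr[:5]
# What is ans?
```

arr has length 7. The slice arr[:5] selects indices [0, 1, 2, 3, 4] (0->2, 1->1, 2->2, 3->8, 4->17), giving [2, 1, 2, 8, 17].

[2, 1, 2, 8, 17]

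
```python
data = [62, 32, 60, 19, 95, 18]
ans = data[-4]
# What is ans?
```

data has length 6. Negative index -4 maps to positive index 6 + (-4) = 2. data[2] = 60.

60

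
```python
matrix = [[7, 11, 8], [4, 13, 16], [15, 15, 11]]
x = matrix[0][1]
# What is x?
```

matrix[0] = [7, 11, 8]. Taking column 1 of that row yields 11.

11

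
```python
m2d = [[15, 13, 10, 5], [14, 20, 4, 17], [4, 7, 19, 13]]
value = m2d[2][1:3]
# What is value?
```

m2d[2] = [4, 7, 19, 13]. m2d[2] has length 4. The slice m2d[2][1:3] selects indices [1, 2] (1->7, 2->19), giving [7, 19].

[7, 19]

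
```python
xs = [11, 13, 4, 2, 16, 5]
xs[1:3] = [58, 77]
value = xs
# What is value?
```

xs starts as [11, 13, 4, 2, 16, 5] (length 6). The slice xs[1:3] covers indices [1, 2] with values [13, 4]. Replacing that slice with [58, 77] (same length) produces [11, 58, 77, 2, 16, 5].

[11, 58, 77, 2, 16, 5]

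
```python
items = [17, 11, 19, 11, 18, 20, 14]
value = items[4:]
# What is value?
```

items has length 7. The slice items[4:] selects indices [4, 5, 6] (4->18, 5->20, 6->14), giving [18, 20, 14].

[18, 20, 14]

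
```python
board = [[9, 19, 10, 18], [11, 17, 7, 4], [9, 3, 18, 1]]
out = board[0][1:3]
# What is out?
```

board[0] = [9, 19, 10, 18]. board[0] has length 4. The slice board[0][1:3] selects indices [1, 2] (1->19, 2->10), giving [19, 10].

[19, 10]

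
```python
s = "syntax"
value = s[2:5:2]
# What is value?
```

s has length 6. The slice s[2:5:2] selects indices [2, 4] (2->'n', 4->'a'), giving 'na'.

'na'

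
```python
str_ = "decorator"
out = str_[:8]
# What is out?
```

str_ has length 9. The slice str_[:8] selects indices [0, 1, 2, 3, 4, 5, 6, 7] (0->'d', 1->'e', 2->'c', 3->'o', 4->'r', 5->'a', 6->'t', 7->'o'), giving 'decorato'.

'decorato'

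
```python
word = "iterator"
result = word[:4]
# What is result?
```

word has length 8. The slice word[:4] selects indices [0, 1, 2, 3] (0->'i', 1->'t', 2->'e', 3->'r'), giving 'iter'.

'iter'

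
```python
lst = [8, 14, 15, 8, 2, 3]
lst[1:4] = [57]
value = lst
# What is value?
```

lst starts as [8, 14, 15, 8, 2, 3] (length 6). The slice lst[1:4] covers indices [1, 2, 3] with values [14, 15, 8]. Replacing that slice with [57] (different length) produces [8, 57, 2, 3].

[8, 57, 2, 3]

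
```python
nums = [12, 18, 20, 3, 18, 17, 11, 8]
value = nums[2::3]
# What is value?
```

nums has length 8. The slice nums[2::3] selects indices [2, 5] (2->20, 5->17), giving [20, 17].

[20, 17]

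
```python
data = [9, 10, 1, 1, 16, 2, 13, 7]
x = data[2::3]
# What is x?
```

data has length 8. The slice data[2::3] selects indices [2, 5] (2->1, 5->2), giving [1, 2].

[1, 2]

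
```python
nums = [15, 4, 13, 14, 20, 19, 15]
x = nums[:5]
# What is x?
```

nums has length 7. The slice nums[:5] selects indices [0, 1, 2, 3, 4] (0->15, 1->4, 2->13, 3->14, 4->20), giving [15, 4, 13, 14, 20].

[15, 4, 13, 14, 20]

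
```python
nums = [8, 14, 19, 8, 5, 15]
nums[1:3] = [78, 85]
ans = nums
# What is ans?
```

nums starts as [8, 14, 19, 8, 5, 15] (length 6). The slice nums[1:3] covers indices [1, 2] with values [14, 19]. Replacing that slice with [78, 85] (same length) produces [8, 78, 85, 8, 5, 15].

[8, 78, 85, 8, 5, 15]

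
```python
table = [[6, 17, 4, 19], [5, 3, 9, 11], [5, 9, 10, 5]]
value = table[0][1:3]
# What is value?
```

table[0] = [6, 17, 4, 19]. table[0] has length 4. The slice table[0][1:3] selects indices [1, 2] (1->17, 2->4), giving [17, 4].

[17, 4]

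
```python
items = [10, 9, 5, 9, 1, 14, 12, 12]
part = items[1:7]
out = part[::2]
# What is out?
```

items has length 8. The slice items[1:7] selects indices [1, 2, 3, 4, 5, 6] (1->9, 2->5, 3->9, 4->1, 5->14, 6->12), giving [9, 5, 9, 1, 14, 12]. So part = [9, 5, 9, 1, 14, 12]. part has length 6. The slice part[::2] selects indices [0, 2, 4] (0->9, 2->9, 4->14), giving [9, 9, 14].

[9, 9, 14]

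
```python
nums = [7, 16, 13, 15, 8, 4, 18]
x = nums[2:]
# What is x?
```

nums has length 7. The slice nums[2:] selects indices [2, 3, 4, 5, 6] (2->13, 3->15, 4->8, 5->4, 6->18), giving [13, 15, 8, 4, 18].

[13, 15, 8, 4, 18]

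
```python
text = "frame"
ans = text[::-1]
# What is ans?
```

text has length 5. The slice text[::-1] selects indices [4, 3, 2, 1, 0] (4->'e', 3->'m', 2->'a', 1->'r', 0->'f'), giving 'emarf'.

'emarf'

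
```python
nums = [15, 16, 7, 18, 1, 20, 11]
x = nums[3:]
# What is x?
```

nums has length 7. The slice nums[3:] selects indices [3, 4, 5, 6] (3->18, 4->1, 5->20, 6->11), giving [18, 1, 20, 11].

[18, 1, 20, 11]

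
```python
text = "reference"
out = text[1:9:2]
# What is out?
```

text has length 9. The slice text[1:9:2] selects indices [1, 3, 5, 7] (1->'e', 3->'e', 5->'e', 7->'c'), giving 'eeec'.

'eeec'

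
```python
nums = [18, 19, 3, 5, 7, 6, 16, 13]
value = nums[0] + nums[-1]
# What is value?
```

nums has length 8. nums[0] = 18.
nums has length 8. Negative index -1 maps to positive index 8 + (-1) = 7. nums[7] = 13.
Sum: 18 + 13 = 31.

31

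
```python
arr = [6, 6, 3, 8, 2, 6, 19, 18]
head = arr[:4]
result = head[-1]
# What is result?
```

arr has length 8. The slice arr[:4] selects indices [0, 1, 2, 3] (0->6, 1->6, 2->3, 3->8), giving [6, 6, 3, 8]. So head = [6, 6, 3, 8]. Then head[-1] = 8.

8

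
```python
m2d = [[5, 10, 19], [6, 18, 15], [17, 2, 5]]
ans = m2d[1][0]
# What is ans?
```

m2d[1] = [6, 18, 15]. Taking column 0 of that row yields 6.

6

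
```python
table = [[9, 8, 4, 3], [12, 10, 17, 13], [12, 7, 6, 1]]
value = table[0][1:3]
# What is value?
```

table[0] = [9, 8, 4, 3]. table[0] has length 4. The slice table[0][1:3] selects indices [1, 2] (1->8, 2->4), giving [8, 4].

[8, 4]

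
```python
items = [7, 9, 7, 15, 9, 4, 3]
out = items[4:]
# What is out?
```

items has length 7. The slice items[4:] selects indices [4, 5, 6] (4->9, 5->4, 6->3), giving [9, 4, 3].

[9, 4, 3]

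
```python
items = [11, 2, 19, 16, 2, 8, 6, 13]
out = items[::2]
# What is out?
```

items has length 8. The slice items[::2] selects indices [0, 2, 4, 6] (0->11, 2->19, 4->2, 6->6), giving [11, 19, 2, 6].

[11, 19, 2, 6]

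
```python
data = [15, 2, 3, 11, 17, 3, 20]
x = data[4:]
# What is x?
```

data has length 7. The slice data[4:] selects indices [4, 5, 6] (4->17, 5->3, 6->20), giving [17, 3, 20].

[17, 3, 20]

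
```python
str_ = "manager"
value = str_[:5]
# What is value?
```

str_ has length 7. The slice str_[:5] selects indices [0, 1, 2, 3, 4] (0->'m', 1->'a', 2->'n', 3->'a', 4->'g'), giving 'manag'.

'manag'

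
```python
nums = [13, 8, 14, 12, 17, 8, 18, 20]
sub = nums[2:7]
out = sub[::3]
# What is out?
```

nums has length 8. The slice nums[2:7] selects indices [2, 3, 4, 5, 6] (2->14, 3->12, 4->17, 5->8, 6->18), giving [14, 12, 17, 8, 18]. So sub = [14, 12, 17, 8, 18]. sub has length 5. The slice sub[::3] selects indices [0, 3] (0->14, 3->8), giving [14, 8].

[14, 8]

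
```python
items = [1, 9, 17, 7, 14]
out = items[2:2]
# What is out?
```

items has length 5. The slice items[2:2] resolves to an empty index range, so the result is [].

[]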